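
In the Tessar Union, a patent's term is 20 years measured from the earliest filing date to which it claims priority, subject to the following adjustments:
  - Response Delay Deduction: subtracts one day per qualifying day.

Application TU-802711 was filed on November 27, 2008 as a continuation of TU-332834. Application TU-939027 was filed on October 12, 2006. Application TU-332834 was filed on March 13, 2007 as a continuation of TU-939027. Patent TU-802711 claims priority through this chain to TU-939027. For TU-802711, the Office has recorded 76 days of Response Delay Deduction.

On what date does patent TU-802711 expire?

Earliest priority filing: 12 October 2006.
Base term: 12 October 2006 + 20 years → 12 October 2026.
Response Delay Deduction: −76 days → 28 July 2026.

July 28, 2026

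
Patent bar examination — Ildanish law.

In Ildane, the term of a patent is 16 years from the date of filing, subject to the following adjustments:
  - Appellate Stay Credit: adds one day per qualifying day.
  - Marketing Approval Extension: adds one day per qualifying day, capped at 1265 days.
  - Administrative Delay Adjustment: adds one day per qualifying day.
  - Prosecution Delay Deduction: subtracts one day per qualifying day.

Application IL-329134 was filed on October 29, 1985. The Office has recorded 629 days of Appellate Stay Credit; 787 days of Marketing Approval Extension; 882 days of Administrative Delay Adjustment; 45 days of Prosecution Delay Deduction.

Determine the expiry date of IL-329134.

Base term: filing date + 16 years → 29 October 2001.
Appellate Stay Credit: +629 days → 20 July 2003.
Marketing Approval Extension: 787 days (within the 1265-day cap) → +787 days → 14 September 2005.
Administrative Delay Adjustment: +882 days → 13 February 2008.
Prosecution Delay Deduction: −45 days → 30 December 2007.

2007-12-30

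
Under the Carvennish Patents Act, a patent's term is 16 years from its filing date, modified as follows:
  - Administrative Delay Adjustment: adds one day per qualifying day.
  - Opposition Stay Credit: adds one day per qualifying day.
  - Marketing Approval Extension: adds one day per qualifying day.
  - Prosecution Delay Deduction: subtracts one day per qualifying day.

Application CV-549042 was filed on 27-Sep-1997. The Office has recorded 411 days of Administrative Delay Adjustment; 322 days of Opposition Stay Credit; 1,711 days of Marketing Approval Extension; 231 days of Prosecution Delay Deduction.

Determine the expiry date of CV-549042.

Base term: filing date + 16 years → 27 September 2013.
Administrative Delay Adjustment: +411 days → 12 November 2014.
Opposition Stay Credit: +322 days → 30 September 2015.
Marketing Approval Extension: +1711 days → 6 June 2020.
Prosecution Delay Deduction: −231 days → 19 October 2019.

October 19, 2019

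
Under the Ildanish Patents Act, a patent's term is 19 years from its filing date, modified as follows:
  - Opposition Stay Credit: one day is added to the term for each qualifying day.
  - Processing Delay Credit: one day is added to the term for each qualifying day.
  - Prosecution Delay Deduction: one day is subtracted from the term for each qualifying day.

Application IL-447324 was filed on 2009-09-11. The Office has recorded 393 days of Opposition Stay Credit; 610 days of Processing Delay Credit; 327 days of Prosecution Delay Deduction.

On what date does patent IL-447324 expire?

July 19, 2030

Base term: filing date + 19 years → 11 September 2028.
Opposition Stay Credit: +393 days → 9 October 2029.
Processing Delay Credit: +610 days → 11 June 2031.
Prosecution Delay Deduction: −327 days → 19 July 2030.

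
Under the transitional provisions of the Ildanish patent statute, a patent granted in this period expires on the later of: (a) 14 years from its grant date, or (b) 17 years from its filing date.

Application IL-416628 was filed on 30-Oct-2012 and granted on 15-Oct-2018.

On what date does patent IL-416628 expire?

(a) grant + 14 years → 15 October 2032.
(b) filing + 17 years → 30 October 2029.
Later of the two: 15 October 2032.

October 15, 2032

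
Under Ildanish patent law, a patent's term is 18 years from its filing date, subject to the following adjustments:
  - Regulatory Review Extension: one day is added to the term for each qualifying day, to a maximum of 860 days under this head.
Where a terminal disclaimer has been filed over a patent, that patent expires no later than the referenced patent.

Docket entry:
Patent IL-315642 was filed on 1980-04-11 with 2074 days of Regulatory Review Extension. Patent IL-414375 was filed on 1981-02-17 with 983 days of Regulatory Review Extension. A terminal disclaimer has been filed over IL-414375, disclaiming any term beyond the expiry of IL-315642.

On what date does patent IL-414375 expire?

2000-08-18

Natural term of IL-414375:
  Base: filing + 18 years → 17 February 1999.
  Regulatory Review Extension: 983 days claimed exceeds the 860-day cap, so +860 days → 26 June 2001.
Expiry of referenced patent IL-315642:
  Base: filing + 18 years → 11 April 1998.
  Regulatory Review Extension: 2074 days claimed exceeds the 860-day cap, so +860 days → 18 August 2000.
Terminal disclaimer: IL-414375 expires on the earlier of 26 June 2001 and 18 August 2000.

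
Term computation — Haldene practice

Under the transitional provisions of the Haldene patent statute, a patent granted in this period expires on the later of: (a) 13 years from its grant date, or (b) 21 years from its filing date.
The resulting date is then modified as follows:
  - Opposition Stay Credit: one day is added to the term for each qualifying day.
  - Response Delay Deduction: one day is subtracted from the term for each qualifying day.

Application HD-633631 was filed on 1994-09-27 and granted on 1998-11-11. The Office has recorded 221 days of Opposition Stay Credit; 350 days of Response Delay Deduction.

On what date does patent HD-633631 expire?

(a) grant + 13 years → 11 November 2011.
(b) filing + 21 years → 27 September 2015.
Later of the two: 27 September 2015.
Opposition Stay Credit: +221 days → 5 May 2016.
Response Delay Deduction: −350 days → 21 May 2015.

May 21, 2015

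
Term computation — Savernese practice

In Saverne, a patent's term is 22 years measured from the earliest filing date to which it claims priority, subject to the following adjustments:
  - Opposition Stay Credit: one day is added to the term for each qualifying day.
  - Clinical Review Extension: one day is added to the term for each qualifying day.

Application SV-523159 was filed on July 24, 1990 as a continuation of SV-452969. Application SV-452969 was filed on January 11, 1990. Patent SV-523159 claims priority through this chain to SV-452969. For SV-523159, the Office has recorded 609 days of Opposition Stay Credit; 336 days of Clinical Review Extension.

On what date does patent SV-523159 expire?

Earliest priority filing: 11 January 1990.
Base term: 11 January 1990 + 22 years → 11 January 2012.
Opposition Stay Credit: +609 days → 11 September 2013.
Clinical Review Extension: +336 days → 13 August 2014.

August 13, 2014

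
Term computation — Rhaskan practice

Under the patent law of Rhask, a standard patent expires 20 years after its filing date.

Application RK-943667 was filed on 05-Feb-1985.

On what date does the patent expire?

Filing date + 20 years → 5 February 2005.

2005-02-05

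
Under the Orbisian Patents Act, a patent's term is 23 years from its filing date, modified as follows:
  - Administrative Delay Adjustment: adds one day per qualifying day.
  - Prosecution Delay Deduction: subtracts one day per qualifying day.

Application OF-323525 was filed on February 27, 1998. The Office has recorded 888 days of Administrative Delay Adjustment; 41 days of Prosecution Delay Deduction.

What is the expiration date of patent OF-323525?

Base term: filing date + 23 years → 27 February 2021.
Administrative Delay Adjustment: +888 days → 4 August 2023.
Prosecution Delay Deduction: −41 days → 24 June 2023.

2023-06-24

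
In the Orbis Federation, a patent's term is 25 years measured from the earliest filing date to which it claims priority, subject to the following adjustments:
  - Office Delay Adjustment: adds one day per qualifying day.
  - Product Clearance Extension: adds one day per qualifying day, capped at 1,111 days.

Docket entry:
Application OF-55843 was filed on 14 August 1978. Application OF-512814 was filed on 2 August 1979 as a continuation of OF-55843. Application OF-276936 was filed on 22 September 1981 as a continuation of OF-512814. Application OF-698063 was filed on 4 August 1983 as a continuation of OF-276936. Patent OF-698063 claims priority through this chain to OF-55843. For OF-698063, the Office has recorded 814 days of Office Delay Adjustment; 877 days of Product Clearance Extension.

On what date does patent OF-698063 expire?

March 31, 2008

Earliest priority filing: 14 August 1978.
Base term: 14 August 1978 + 25 years → 14 August 2003.
Office Delay Adjustment: +814 days → 5 November 2005.
Product Clearance Extension: 877 days (within the 1111-day cap) → +877 days → 31 March 2008.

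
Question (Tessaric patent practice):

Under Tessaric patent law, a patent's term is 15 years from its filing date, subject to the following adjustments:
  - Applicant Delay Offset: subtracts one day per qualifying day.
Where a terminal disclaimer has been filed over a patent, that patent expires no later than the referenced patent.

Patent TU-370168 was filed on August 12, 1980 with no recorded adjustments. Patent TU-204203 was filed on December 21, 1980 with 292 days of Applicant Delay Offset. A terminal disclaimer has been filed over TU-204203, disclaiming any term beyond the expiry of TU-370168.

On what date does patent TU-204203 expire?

March 4, 1995

Natural term of TU-204203:
  Base: filing + 15 years → 21 December 1995.
  Applicant Delay Offset: −292 days → 4 March 1995.
Expiry of referenced patent TU-370168:
  Base: filing + 15 years → 12 August 1995.
Terminal disclaimer: TU-204203 expires on the earlier of 4 March 1995 and 12 August 1995.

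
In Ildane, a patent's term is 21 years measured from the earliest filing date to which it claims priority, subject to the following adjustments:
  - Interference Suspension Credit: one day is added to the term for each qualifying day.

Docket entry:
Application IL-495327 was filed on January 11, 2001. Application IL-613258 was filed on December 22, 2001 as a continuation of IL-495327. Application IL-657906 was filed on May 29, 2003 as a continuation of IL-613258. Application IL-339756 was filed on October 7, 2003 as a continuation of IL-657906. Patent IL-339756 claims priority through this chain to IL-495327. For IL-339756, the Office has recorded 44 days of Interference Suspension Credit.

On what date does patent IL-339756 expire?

Earliest priority filing: 11 January 2001.
Base term: 11 January 2001 + 21 years → 11 January 2022.
Interference Suspension Credit: +44 days → 24 February 2022.

February 24, 2022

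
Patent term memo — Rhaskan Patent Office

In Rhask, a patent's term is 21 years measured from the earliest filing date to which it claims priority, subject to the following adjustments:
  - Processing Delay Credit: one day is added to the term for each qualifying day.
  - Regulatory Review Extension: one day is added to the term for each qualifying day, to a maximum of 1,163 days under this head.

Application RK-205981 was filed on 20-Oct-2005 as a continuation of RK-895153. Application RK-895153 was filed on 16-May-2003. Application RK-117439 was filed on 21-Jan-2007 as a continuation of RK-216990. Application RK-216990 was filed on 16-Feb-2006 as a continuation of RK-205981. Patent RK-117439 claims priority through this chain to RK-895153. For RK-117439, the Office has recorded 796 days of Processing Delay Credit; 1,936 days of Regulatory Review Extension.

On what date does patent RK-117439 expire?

September 26, 2029

Earliest priority filing: 16 May 2003.
Base term: 16 May 2003 + 21 years → 16 May 2024.
Processing Delay Credit: +796 days → 21 July 2026.
Regulatory Review Extension: 1936 days claimed exceeds the 1163-day cap, so +1163 days → 26 September 2029.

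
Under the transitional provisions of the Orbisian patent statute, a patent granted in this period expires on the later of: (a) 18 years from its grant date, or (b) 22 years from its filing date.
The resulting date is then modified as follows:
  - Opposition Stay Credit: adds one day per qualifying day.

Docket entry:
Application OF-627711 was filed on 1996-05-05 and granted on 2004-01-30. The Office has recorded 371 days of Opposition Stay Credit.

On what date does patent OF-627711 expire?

2023-02-05

(a) grant + 18 years → 30 January 2022.
(b) filing + 22 years → 5 May 2018.
Later of the two: 30 January 2022.
Opposition Stay Credit: +371 days → 5 February 2023.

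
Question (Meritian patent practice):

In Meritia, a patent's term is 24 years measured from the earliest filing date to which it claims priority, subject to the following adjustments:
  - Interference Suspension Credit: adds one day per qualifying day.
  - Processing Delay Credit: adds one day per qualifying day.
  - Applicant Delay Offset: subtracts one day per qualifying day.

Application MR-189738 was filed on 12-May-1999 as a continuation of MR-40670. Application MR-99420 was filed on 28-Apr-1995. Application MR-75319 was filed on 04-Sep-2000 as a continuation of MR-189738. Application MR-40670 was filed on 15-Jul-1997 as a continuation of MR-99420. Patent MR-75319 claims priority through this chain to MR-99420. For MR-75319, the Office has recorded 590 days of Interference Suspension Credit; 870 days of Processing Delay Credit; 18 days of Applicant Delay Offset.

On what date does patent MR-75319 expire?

Earliest priority filing: 28 April 1995.
Base term: 28 April 1995 + 24 years → 28 April 2019.
Interference Suspension Credit: +590 days → 8 December 2020.
Processing Delay Credit: +870 days → 27 April 2023.
Applicant Delay Offset: −18 days → 9 April 2023.

April 9, 2023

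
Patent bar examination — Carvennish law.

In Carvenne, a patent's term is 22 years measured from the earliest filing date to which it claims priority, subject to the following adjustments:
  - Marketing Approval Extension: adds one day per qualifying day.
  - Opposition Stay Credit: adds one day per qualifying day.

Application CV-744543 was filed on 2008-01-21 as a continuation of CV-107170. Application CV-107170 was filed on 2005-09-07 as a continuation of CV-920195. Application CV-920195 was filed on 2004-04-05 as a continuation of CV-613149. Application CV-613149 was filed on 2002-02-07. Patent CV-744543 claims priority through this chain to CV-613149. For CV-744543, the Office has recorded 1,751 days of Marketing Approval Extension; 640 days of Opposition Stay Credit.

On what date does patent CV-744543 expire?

Earliest priority filing: 7 February 2002.
Base term: 7 February 2002 + 22 years → 7 February 2024.
Marketing Approval Extension: +1751 days → 23 November 2028.
Opposition Stay Credit: +640 days → 25 August 2030.

August 25, 2030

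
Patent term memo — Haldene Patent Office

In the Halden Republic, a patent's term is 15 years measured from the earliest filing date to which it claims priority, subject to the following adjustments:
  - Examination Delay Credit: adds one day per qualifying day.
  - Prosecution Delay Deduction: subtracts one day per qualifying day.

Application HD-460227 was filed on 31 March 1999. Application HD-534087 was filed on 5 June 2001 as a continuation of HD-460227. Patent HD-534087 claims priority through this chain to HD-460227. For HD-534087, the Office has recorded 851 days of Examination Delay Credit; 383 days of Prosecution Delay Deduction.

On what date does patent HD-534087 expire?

Earliest priority filing: 31 March 1999.
Base term: 31 March 1999 + 15 years → 31 March 2014.
Examination Delay Credit: +851 days → 29 July 2016.
Prosecution Delay Deduction: −383 days → 12 July 2015.

July 12, 2015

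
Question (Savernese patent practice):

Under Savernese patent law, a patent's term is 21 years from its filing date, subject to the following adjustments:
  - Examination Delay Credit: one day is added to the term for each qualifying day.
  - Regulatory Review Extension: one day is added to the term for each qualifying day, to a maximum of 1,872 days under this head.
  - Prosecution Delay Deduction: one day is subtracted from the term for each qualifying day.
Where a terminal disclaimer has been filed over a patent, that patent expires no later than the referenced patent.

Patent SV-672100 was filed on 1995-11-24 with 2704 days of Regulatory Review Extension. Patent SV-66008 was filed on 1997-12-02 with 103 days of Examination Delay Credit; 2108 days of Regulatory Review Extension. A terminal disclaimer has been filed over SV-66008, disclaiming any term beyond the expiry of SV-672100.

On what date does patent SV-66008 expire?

January 9, 2022

Natural term of SV-66008:
  Base: filing + 21 years → 2 December 2018.
  Examination Delay Credit: +103 days → 15 March 2019.
  Regulatory Review Extension: 2108 days claimed exceeds the 1872-day cap, so +1872 days → 29 April 2024.
Expiry of referenced patent SV-672100:
  Base: filing + 21 years → 24 November 2016.
  Regulatory Review Extension: 2704 days claimed exceeds the 1872-day cap, so +1872 days → 9 January 2022.
Terminal disclaimer: SV-66008 expires on the earlier of 29 April 2024 and 9 January 2022.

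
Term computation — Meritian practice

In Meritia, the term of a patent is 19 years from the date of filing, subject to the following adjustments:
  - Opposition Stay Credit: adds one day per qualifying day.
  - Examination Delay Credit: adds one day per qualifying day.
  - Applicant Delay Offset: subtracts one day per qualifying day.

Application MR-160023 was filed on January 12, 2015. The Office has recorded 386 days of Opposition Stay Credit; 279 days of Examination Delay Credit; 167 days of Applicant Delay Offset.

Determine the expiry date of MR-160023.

Base term: filing date + 19 years → 12 January 2034.
Opposition Stay Credit: +386 days → 2 February 2035.
Examination Delay Credit: +279 days → 8 November 2035.
Applicant Delay Offset: −167 days → 25 May 2035.

May 25, 2035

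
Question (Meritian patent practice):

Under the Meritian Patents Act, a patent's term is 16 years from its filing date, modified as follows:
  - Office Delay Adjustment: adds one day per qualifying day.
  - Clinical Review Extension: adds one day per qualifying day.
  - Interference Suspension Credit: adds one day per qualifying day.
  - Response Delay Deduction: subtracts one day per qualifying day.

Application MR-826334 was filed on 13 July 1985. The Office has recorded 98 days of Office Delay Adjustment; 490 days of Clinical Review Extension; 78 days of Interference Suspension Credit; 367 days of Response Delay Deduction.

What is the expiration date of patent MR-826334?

2002-05-08

Base term: filing date + 16 years → 13 July 2001.
Office Delay Adjustment: +98 days → 19 October 2001.
Clinical Review Extension: +490 days → 21 February 2003.
Interference Suspension Credit: +78 days → 10 May 2003.
Response Delay Deduction: −367 days → 8 May 2002.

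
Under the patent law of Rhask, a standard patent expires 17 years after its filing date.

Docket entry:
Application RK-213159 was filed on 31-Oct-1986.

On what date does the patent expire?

Filing date + 17 years → 31 October 2003.

2003-10-31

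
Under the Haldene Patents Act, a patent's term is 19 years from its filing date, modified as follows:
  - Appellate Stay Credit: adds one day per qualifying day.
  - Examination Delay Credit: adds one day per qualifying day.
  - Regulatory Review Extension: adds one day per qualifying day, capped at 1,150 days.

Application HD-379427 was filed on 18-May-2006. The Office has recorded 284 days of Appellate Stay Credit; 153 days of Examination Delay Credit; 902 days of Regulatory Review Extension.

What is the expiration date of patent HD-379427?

2029-01-16

Base term: filing date + 19 years → 18 May 2025.
Appellate Stay Credit: +284 days → 26 February 2026.
Examination Delay Credit: +153 days → 29 July 2026.
Regulatory Review Extension: 902 days (within the 1150-day cap) → +902 days → 16 January 2029.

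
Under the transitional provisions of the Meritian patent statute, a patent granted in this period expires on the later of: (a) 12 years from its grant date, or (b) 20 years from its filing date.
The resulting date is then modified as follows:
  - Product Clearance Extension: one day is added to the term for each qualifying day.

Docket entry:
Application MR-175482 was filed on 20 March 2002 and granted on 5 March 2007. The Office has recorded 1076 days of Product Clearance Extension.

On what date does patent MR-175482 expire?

February 28, 2025

(a) grant + 12 years → 5 March 2019.
(b) filing + 20 years → 20 March 2022.
Later of the two: 20 March 2022.
Product Clearance Extension: +1076 days → 28 February 2025.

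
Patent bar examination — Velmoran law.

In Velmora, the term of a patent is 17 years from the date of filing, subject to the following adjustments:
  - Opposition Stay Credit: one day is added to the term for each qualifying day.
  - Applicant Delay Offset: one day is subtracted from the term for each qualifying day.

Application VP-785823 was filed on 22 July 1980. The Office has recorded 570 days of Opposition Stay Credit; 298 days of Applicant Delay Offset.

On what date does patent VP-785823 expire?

1998-04-20

Base term: filing date + 17 years → 22 July 1997.
Opposition Stay Credit: +570 days → 12 February 1999.
Applicant Delay Offset: −298 days → 20 April 1998.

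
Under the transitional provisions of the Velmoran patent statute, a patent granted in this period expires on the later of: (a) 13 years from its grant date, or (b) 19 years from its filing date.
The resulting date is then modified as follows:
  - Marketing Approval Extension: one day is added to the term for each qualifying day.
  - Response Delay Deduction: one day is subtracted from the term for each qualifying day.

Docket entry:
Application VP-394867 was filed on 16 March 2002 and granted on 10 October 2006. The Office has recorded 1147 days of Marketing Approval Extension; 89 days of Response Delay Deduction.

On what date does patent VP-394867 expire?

(a) grant + 13 years → 10 October 2019.
(b) filing + 19 years → 16 March 2021.
Later of the two: 16 March 2021.
Marketing Approval Extension: +1147 days → 6 May 2024.
Response Delay Deduction: −89 days → 7 February 2024.

2024-02-07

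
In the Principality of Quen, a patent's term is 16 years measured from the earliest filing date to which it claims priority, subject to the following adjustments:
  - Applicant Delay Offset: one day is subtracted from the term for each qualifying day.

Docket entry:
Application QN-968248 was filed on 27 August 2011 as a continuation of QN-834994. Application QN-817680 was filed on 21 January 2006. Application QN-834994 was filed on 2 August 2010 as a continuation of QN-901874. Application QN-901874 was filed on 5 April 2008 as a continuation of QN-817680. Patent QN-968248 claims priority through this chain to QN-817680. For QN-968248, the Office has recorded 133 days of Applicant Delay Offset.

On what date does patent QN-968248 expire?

2021-09-10

Earliest priority filing: 21 January 2006.
Base term: 21 January 2006 + 16 years → 21 January 2022.
Applicant Delay Offset: −133 days → 10 September 2021.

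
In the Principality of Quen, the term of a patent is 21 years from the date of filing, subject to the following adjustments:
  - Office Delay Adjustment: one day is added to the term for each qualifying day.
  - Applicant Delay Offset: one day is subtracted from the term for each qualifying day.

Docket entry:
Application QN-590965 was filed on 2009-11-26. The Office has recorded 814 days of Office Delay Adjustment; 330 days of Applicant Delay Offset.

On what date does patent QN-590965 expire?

March 24, 2032

Base term: filing date + 21 years → 26 November 2030.
Office Delay Adjustment: +814 days → 17 February 2033.
Applicant Delay Offset: −330 days → 24 March 2032.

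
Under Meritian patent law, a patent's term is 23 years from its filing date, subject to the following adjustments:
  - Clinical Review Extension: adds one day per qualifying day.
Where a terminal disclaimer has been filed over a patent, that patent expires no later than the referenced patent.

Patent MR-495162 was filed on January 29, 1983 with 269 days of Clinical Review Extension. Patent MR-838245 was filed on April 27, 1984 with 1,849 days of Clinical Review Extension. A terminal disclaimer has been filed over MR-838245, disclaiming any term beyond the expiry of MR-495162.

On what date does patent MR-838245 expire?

2006-10-25

Natural term of MR-838245:
  Base: filing + 23 years → 27 April 2007.
  Clinical Review Extension: +1849 days → 19 May 2012.
Expiry of referenced patent MR-495162:
  Base: filing + 23 years → 29 January 2006.
  Clinical Review Extension: +269 days → 25 October 2006.
Terminal disclaimer: MR-838245 expires on the earlier of 19 May 2012 and 25 October 2006.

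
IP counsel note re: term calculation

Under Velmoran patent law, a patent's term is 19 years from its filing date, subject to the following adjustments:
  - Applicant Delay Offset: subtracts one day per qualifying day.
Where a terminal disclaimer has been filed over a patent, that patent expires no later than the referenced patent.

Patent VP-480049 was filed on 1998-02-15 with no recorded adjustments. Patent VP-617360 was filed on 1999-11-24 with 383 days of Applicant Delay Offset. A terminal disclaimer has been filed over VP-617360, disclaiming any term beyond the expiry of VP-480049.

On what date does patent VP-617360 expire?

Natural term of VP-617360:
  Base: filing + 19 years → 24 November 2018.
  Applicant Delay Offset: −383 days → 6 November 2017.
Expiry of referenced patent VP-480049:
  Base: filing + 19 years → 15 February 2017.
Terminal disclaimer: VP-617360 expires on the earlier of 6 November 2017 and 15 February 2017.

February 15, 2017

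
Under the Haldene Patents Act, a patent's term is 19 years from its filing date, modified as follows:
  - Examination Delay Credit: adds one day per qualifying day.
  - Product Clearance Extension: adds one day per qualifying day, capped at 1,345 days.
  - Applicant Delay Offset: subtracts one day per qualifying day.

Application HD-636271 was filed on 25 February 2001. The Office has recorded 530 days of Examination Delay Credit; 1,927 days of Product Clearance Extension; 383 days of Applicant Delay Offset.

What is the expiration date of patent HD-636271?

2024-03-27

Base term: filing date + 19 years → 25 February 2020.
Examination Delay Credit: +530 days → 8 August 2021.
Product Clearance Extension: 1927 days claimed exceeds the 1345-day cap, so +1345 days → 14 April 2025.
Applicant Delay Offset: −383 days → 27 March 2024.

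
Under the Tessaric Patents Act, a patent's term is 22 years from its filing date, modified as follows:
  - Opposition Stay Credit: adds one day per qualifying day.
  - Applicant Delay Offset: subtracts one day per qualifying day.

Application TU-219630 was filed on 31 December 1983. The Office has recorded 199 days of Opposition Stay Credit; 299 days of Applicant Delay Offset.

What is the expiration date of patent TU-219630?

2005-09-22

Base term: filing date + 22 years → 31 December 2005.
Opposition Stay Credit: +199 days → 18 July 2006.
Applicant Delay Offset: −299 days → 22 September 2005.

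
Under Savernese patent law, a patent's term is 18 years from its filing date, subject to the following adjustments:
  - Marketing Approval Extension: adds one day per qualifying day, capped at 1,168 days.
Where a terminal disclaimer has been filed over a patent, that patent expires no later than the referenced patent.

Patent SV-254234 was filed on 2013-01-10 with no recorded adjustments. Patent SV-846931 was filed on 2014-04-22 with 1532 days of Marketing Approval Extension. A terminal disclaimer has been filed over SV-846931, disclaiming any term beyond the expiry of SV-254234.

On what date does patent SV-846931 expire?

Natural term of SV-846931:
  Base: filing + 18 years → 22 April 2032.
  Marketing Approval Extension: 1532 days claimed exceeds the 1168-day cap, so +1168 days → 4 July 2035.
Expiry of referenced patent SV-254234:
  Base: filing + 18 years → 10 January 2031.
Terminal disclaimer: SV-846931 expires on the earlier of 4 July 2035 and 10 January 2031.

2031-01-10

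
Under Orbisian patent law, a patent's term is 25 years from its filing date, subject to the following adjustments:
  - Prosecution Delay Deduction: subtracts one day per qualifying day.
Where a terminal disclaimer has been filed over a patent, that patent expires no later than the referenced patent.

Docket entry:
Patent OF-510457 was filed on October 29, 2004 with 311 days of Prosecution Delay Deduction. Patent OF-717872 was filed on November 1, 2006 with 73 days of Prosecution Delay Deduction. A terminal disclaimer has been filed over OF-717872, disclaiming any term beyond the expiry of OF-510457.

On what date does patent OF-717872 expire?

2028-12-22

Natural term of OF-717872:
  Base: filing + 25 years → 1 November 2031.
  Prosecution Delay Deduction: −73 days → 20 August 2031.
Expiry of referenced patent OF-510457:
  Base: filing + 25 years → 29 October 2029.
  Prosecution Delay Deduction: −311 days → 22 December 2028.
Terminal disclaimer: OF-717872 expires on the earlier of 20 August 2031 and 22 December 2028.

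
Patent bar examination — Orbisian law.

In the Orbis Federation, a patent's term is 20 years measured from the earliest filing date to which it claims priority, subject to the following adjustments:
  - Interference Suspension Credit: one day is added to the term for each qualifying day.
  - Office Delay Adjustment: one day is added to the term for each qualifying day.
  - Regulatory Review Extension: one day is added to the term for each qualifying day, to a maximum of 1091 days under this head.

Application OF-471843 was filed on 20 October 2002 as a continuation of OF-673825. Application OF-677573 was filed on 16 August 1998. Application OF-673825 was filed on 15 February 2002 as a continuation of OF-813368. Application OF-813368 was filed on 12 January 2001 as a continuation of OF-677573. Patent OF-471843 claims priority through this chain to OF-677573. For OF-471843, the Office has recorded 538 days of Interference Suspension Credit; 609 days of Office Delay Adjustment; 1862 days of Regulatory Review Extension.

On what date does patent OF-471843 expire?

Earliest priority filing: 16 August 1998.
Base term: 16 August 1998 + 20 years → 16 August 2018.
Interference Suspension Credit: +538 days → 5 February 2020.
Office Delay Adjustment: +609 days → 6 October 2021.
Regulatory Review Extension: 1862 days claimed exceeds the 1091-day cap, so +1091 days → 1 October 2024.

2024-10-01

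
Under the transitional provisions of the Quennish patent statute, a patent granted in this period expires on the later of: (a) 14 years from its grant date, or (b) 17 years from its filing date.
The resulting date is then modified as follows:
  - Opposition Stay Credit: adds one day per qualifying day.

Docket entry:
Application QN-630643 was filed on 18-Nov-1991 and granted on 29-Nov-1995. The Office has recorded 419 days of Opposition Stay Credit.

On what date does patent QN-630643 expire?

(a) grant + 14 years → 29 November 2009.
(b) filing + 17 years → 18 November 2008.
Later of the two: 29 November 2009.
Opposition Stay Credit: +419 days → 22 January 2011.

January 22, 2011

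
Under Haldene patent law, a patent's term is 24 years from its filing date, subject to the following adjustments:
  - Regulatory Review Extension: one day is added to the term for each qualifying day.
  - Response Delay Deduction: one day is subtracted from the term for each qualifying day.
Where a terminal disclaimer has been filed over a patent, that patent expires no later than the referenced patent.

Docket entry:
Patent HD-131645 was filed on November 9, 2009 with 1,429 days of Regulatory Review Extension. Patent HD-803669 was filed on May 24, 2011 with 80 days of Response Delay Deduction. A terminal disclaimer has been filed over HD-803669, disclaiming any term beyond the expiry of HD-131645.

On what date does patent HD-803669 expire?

Natural term of HD-803669:
  Base: filing + 24 years → 24 May 2035.
  Response Delay Deduction: −80 days → 5 March 2035.
Expiry of referenced patent HD-131645:
  Base: filing + 24 years → 9 November 2033.
  Regulatory Review Extension: +1429 days → 8 October 2037.
Terminal disclaimer: HD-803669 expires on the earlier of 5 March 2035 and 8 October 2037.

2035-03-05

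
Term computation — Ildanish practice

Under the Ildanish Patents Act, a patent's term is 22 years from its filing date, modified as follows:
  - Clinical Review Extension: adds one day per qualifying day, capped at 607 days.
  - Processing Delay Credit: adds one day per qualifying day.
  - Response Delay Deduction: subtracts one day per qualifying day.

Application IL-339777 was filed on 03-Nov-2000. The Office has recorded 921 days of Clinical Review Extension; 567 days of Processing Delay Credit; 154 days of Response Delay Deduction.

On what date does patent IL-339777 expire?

Base term: filing date + 22 years → 3 November 2022.
Clinical Review Extension: 921 days claimed exceeds the 607-day cap, so +607 days → 2 July 2024.
Processing Delay Credit: +567 days → 20 January 2026.
Response Delay Deduction: −154 days → 19 August 2025.

August 19, 2025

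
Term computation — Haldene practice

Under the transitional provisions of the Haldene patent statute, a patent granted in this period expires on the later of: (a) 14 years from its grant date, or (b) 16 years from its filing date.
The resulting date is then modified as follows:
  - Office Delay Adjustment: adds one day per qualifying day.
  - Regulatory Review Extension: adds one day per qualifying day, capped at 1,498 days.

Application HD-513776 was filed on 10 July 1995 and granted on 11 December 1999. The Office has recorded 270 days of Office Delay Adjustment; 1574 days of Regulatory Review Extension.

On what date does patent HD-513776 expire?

(a) grant + 14 years → 11 December 2013.
(b) filing + 16 years → 10 July 2011.
Later of the two: 11 December 2013.
Office Delay Adjustment: +270 days → 7 September 2014.
Regulatory Review Extension: 1574 days claimed exceeds the 1498-day cap, so +1498 days → 14 October 2018.

2018-10-14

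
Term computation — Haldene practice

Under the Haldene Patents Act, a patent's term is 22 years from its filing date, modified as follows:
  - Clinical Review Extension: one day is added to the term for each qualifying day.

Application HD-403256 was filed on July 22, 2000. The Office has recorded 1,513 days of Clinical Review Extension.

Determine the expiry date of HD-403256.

Base term: filing date + 22 years → 22 July 2022.
Clinical Review Extension: +1513 days → 12 September 2026.

2026-09-12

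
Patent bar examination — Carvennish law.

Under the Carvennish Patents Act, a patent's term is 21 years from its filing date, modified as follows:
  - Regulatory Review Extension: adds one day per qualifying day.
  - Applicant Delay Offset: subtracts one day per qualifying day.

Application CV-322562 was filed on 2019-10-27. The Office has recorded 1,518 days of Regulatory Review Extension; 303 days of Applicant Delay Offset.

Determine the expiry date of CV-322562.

Base term: filing date + 21 years → 27 October 2040.
Regulatory Review Extension: +1518 days → 23 December 2044.
Applicant Delay Offset: −303 days → 24 February 2044.

2044-02-24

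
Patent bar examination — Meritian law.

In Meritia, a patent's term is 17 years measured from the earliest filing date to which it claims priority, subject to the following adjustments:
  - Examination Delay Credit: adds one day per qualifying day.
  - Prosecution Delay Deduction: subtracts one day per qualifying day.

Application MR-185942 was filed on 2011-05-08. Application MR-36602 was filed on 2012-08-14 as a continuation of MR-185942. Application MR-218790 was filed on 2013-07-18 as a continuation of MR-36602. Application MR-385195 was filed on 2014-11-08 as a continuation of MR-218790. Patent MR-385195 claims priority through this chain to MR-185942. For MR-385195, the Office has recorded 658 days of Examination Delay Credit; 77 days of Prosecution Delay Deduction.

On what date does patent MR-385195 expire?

2029-12-10

Earliest priority filing: 8 May 2011.
Base term: 8 May 2011 + 17 years → 8 May 2028.
Examination Delay Credit: +658 days → 25 February 2030.
Prosecution Delay Deduction: −77 days → 10 December 2029.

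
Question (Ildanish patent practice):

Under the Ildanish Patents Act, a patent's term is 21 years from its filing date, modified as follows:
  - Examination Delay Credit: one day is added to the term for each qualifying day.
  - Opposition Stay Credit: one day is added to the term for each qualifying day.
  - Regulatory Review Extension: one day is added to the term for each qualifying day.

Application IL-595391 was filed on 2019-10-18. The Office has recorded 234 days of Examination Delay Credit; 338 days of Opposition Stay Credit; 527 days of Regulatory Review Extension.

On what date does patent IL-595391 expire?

2043-10-22

Base term: filing date + 21 years → 18 October 2040.
Examination Delay Credit: +234 days → 9 June 2041.
Opposition Stay Credit: +338 days → 13 May 2042.
Regulatory Review Extension: +527 days → 22 October 2043.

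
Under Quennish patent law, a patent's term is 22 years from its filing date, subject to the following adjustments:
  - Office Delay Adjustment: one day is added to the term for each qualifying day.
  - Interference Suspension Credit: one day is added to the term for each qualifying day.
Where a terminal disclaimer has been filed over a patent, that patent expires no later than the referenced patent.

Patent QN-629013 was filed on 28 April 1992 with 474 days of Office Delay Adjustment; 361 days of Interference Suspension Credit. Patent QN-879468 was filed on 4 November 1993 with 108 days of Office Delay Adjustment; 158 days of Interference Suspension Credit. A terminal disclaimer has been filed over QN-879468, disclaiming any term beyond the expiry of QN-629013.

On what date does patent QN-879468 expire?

Natural term of QN-879468:
  Base: filing + 22 years → 4 November 2015.
  Office Delay Adjustment: +108 days → 20 February 2016.
  Interference Suspension Credit: +158 days → 27 July 2016.
Expiry of referenced patent QN-629013:
  Base: filing + 22 years → 28 April 2014.
  Office Delay Adjustment: +474 days → 15 August 2015.
  Interference Suspension Credit: +361 days → 10 August 2016.
Terminal disclaimer: QN-879468 expires on the earlier of 27 July 2016 and 10 August 2016.

2016-07-27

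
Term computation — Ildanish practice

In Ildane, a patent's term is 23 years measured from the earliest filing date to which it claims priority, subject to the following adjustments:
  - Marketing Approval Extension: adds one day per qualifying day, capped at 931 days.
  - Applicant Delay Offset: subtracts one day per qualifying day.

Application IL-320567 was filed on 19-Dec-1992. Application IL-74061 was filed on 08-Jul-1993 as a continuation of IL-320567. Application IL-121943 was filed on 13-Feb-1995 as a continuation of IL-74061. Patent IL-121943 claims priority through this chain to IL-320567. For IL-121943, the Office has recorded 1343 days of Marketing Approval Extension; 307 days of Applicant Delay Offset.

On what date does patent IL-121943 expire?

September 3, 2017

Earliest priority filing: 19 December 1992.
Base term: 19 December 1992 + 23 years → 19 December 2015.
Marketing Approval Extension: 1343 days claimed exceeds the 931-day cap, so +931 days → 7 July 2018.
Applicant Delay Offset: −307 days → 3 September 2017.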